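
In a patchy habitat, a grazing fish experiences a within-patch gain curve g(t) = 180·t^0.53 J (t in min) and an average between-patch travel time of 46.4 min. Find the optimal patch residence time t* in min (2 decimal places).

Optimal t* satisfies g'(t*) = g(t*)/(T + t*).
g'(t) = 0.53·180·t^-0.47. Setting 0.53·180·t^-0.47 = 180·t^0.53/(46.4+t) gives 0.53(46.4+t) = t, so 0.47·t = 0.53×46.4.
t* = 0.53×46.4/0.47 = 52.32 min.

52.32 min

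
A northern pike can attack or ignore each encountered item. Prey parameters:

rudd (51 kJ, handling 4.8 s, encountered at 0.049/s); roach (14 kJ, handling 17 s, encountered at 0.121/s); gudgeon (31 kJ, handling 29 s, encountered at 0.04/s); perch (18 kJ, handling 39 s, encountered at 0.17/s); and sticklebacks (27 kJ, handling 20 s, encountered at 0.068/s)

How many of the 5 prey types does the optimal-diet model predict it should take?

E/h in descending order: rudd 10.6, sticklebacks 1.35, gudgeon 1.07, roach 0.824, perch 0.462 kJ/s. The optimal diet is the largest prefix of this list for which every included type satisfies E_i/h_i > R on the types above it.
Rate on top 1: 2.023. sticklebacks: 1.35 < 2.023 → exclude; stop.
Optimal diet: rudd — 1 of 5 types.

1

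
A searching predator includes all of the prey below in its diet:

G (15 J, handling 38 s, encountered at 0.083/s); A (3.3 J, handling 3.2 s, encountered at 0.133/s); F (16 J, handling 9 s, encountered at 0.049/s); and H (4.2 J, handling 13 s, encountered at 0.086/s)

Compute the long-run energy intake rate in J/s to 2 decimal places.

R = (0.083×15 + 0.133×3.3 + 0.049×16 + 0.086×4.2) / (1 + 0.083×38 + 0.133×3.2 + 0.049×9 + 0.086×13) = 2.829/6.139 = 0.4609 J/s.

0.46 J/s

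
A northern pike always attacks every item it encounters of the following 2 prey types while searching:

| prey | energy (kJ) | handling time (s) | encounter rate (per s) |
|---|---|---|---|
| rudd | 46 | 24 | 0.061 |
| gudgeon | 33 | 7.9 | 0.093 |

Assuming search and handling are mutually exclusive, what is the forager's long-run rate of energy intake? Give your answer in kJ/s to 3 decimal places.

1.837 kJ/s

Energy encountered per unit search time: 0.061×46 + 0.093×33 = 5.875 kJ/s.
Handling time per unit search time: 0.061×24 + 0.093×7.9 = 2.199.
Rate = 5.875/(1 + 2.199) = 1.837 kJ/s.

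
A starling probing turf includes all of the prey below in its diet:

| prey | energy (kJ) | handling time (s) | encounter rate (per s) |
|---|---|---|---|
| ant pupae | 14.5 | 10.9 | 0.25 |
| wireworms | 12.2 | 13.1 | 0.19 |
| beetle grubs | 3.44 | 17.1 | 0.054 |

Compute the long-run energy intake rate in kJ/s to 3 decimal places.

R = (0.25×14.5 + 0.19×12.2 + 0.054×3.44) / (1 + 0.25×10.9 + 0.19×13.1 + 0.054×17.1) = 6.129/7.137 = 0.8587 kJ/s.

0.859 kJ/s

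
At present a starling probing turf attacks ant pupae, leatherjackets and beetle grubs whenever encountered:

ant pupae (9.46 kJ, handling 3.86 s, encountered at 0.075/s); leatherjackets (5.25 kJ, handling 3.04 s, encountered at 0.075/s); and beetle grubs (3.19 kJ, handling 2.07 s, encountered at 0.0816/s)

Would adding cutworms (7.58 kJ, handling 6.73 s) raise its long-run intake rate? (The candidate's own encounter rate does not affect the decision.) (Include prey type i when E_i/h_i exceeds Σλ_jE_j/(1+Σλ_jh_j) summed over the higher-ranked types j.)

Intake rate on the current diet: R = (0.075×9.46 + 0.075×5.25 + 0.0816×3.19) / (1 + 0.075×3.86 + 0.075×3.04 + 0.0816×2.07) = 1.364/1.686 = 0.8086 kJ/s.
Profitability of cutworms: 7.58/6.73 = 1.126 kJ/s.
1.126 > 0.8086, so adding cutworms raises the average — include it.

Yes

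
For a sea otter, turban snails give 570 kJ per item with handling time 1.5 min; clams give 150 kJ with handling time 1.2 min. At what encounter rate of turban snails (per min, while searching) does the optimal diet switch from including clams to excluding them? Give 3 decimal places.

Drop clams once their profitability E₂/h₂ falls below the rate achievable on turban snails alone: E₂/h₂ = λE₁/(1 + λh₁).
Solve for λ: λE₁h₂ = E₂(1 + λh₁) → λ(E₁h₂ − E₂h₁) = E₂ → λ = E₂/(E₁h₂ − E₂h₁).
λ = 150/(570×1.2 − 150×1.5) = 150/459 = 0.3268 per min.

0.327 per min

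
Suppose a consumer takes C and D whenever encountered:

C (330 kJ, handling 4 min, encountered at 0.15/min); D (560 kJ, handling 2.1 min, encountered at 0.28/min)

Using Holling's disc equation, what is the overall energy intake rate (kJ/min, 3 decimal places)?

94.287 kJ/min

R = (0.15×330 + 0.28×560) / (1 + 0.15×4 + 0.28×2.1) = 206.3/2.188 = 94.29 kJ/min.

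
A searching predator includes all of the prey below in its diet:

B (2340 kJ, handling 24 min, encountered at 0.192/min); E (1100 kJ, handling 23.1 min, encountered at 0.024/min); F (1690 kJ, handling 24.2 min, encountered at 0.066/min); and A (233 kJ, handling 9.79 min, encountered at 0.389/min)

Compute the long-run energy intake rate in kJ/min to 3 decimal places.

Energy encountered per unit search time: 0.192×2340 + 0.024×1100 + 0.066×1690 + 0.389×233 = 677.9 kJ/min.
Handling time per unit search time: 0.192×24 + 0.024×23.1 + 0.066×24.2 + 0.389×9.79 = 10.57.
Rate = 677.9/(1 + 10.57) = 58.6 kJ/min.

58.598 kJ/min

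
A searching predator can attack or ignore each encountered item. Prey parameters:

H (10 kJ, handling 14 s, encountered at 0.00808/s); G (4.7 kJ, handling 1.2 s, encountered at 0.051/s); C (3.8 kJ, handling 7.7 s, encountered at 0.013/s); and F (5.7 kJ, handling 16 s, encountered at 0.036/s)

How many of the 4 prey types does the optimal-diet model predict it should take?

Rank by E/h (kJ/s): G 3.92, H 0.714, C 0.494, F 0.356. Include each in turn until the next type's E/h falls below the running intake rate.
Rate on top 1: 0.2259. H: 0.714 > 0.2259 → include.
Rate on top 2: 0.2729. C: 0.494 > 0.2729 → include.
Rate on top 3: 0.2902. F: 0.356 > 0.2902 → include.
Optimal diet: G, H, C, F — 4 of 4 types.

4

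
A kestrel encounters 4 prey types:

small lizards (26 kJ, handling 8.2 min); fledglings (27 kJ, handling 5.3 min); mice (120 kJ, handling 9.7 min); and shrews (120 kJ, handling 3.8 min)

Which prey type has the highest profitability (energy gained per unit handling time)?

shrews

Profitability E/h (kJ/min): small lizards = 26/8.2 = 3.17, fledglings = 27/5.3 = 5.09, mice = 120/9.7 = 12.4, shrews = 120/3.8 = 31.6.
Ranked: shrews > mice > fledglings > small lizards.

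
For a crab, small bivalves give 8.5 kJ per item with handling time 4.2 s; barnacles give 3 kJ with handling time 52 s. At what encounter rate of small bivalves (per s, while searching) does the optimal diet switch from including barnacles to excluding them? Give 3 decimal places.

At the threshold, the rate on small bivalves alone equals the profitability of barnacles: λ·8.5/(1 + λ·4.2) = 3/52 = 0.05769.
Rearranging, λ(8.5 − 0.05769×4.2) = 0.05769, so λ = 0.05769/8.258 = 0.006986 per s.

0.007 per s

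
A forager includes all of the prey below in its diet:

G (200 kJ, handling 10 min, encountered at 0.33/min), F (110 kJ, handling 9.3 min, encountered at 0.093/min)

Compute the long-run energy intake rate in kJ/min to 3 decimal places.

14.759 kJ/min

Energy encountered per unit search time: 0.33×200 + 0.093×110 = 76.23 kJ/min.
Handling time per unit search time: 0.33×10 + 0.093×9.3 = 4.165.
Rate = 76.23/(1 + 4.165) = 14.76 kJ/min.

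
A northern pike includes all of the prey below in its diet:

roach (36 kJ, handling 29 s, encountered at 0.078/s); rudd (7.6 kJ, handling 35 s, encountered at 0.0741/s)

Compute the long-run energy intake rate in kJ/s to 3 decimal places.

0.576 kJ/s

R = Σλ_iE_i / (1 + Σλ_ih_i)
Numerator: 0.078×36 + 0.0741×7.6 = 3.371
Denominator: 1 + 0.078×29 + 0.0741×35 = 5.856
R = 3.371/5.856 = 0.5757 kJ/s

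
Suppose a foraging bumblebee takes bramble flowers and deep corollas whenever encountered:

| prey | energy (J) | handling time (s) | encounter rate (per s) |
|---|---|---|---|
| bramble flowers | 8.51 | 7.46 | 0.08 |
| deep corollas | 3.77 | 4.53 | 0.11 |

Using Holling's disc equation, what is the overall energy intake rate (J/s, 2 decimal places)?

R = (0.08×8.51 + 0.11×3.77) / (1 + 0.08×7.46 + 0.11×4.53) = 1.095/2.095 = 0.5229 J/s.

0.52 J/s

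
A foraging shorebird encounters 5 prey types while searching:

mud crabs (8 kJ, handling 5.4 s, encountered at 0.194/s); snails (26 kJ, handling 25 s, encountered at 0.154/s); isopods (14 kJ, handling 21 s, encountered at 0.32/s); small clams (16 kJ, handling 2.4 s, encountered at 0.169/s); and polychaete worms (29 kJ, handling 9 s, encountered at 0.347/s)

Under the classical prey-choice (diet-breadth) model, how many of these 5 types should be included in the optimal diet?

Profitabilities (E/h, kJ/s): small clams 6.67, polychaete worms 3.22, mud crabs 1.48, snails 1.04, isopods 0.667. Add prey in this order while the next type's profitability exceeds the intake rate on those already taken.
Rate on top 1: 1.924. polychaete worms: 3.22 > 1.924 → include.
Rate on top 2: 2.819. mud crabs: 1.48 < 2.819 → exclude; stop.
Optimal diet: small clams, polychaete worms — 2 of 5 types.

2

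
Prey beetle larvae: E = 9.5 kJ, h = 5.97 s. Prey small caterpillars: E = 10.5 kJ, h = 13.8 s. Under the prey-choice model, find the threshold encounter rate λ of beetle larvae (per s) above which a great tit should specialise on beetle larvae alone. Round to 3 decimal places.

0.153 per s

At the threshold, the rate on beetle larvae alone equals the profitability of small caterpillars: λ·9.5/(1 + λ·5.97) = 10.5/13.8 = 0.7609.
Rearranging, λ(9.5 − 0.7609×5.97) = 0.7609, so λ = 0.7609/4.958 = 0.1535 per s.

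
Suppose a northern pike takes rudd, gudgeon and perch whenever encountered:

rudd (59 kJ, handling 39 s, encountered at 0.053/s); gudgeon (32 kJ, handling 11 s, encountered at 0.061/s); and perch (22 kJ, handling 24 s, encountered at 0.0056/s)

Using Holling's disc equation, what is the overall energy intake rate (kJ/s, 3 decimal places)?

1.343 kJ/s

R = Σλ_iE_i / (1 + Σλ_ih_i)
Numerator: 0.053×59 + 0.061×32 + 0.0056×22 = 5.202
Denominator: 1 + 0.053×39 + 0.061×11 + 0.0056×24 = 3.872
R = 5.202/3.872 = 1.343 kJ/s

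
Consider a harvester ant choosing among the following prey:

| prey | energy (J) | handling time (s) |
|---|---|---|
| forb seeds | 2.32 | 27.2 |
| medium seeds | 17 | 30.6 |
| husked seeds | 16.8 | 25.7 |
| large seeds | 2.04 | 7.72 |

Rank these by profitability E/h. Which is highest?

Profitability E/h (J/s): forb seeds = 2.32/27.2 = 0.0853, medium seeds = 17/30.6 = 0.556, husked seeds = 16.8/25.7 = 0.654, large seeds = 2.04/7.72 = 0.264.
Ranked: husked seeds > medium seeds > large seeds > forb seeds.

husked seeds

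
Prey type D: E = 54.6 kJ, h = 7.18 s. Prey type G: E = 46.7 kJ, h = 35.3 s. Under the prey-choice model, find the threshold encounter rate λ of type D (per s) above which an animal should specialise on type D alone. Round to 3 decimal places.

The zero-one rule: include type G iff E₂/h₂ > λE₁/(1+λh₁). Equality gives the switch point.
λE₁h₂ = E₂ + λE₂h₁ ⇒ λ = E₂/(E₁h₂ − E₂h₁) = 46.7/(1927 − 335.3) = 0.02933 per s.

0.029 per s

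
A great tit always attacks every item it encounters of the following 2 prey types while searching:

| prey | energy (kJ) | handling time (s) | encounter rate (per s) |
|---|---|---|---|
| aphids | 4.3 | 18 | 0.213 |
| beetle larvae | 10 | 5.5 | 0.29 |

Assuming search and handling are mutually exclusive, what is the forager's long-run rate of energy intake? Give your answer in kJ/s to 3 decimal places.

0.594 kJ/s

Energy encountered per unit search time: 0.213×4.3 + 0.29×10 = 3.816 kJ/s.
Handling time per unit search time: 0.213×18 + 0.29×5.5 = 5.429.
Rate = 3.816/(1 + 5.429) = 0.5935 kJ/s.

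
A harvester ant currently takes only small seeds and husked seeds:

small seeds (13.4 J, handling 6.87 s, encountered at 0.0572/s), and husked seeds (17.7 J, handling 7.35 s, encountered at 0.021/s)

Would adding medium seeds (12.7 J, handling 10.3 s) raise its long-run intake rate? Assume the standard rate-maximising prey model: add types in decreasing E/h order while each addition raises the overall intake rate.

Intake rate on the current diet: R = (0.0572×13.4 + 0.021×17.7) / (1 + 0.0572×6.87 + 0.021×7.35) = 1.138/1.547 = 0.7356 J/s.
Profitability of medium seeds: 12.7/10.3 = 1.233 J/s.
Since 1.233 > R, including medium seeds increases the long-run rate.

Yes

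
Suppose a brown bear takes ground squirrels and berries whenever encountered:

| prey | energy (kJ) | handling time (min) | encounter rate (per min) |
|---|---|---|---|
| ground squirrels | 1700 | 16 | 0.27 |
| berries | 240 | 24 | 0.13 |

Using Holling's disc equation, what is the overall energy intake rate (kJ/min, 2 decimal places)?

58.08 kJ/min

Energy encountered per unit search time: 0.27×1700 + 0.13×240 = 490.2 kJ/min.
Handling time per unit search time: 0.27×16 + 0.13×24 = 7.44.
Rate = 490.2/(1 + 7.44) = 58.08 kJ/min.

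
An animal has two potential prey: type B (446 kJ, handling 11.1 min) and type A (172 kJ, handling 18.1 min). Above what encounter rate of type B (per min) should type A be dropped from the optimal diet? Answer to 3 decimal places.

The zero-one rule: include type A iff E₂/h₂ > λE₁/(1+λh₁). Equality gives the switch point.
λE₁h₂ = E₂ + λE₂h₁ ⇒ λ = E₂/(E₁h₂ − E₂h₁) = 172/(8073 − 1909) = 0.02791 per min.

0.028 per min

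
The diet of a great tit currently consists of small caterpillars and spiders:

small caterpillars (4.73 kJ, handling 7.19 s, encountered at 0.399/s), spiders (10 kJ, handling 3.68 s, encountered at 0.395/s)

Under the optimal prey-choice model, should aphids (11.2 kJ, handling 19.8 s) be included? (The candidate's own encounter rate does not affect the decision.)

Intake rate on the current diet: R = (0.399×4.73 + 0.395×10) / (1 + 0.399×7.19 + 0.395×3.68) = 5.837/5.322 = 1.097 kJ/s.
Profitability of aphids: 11.2/19.8 = 0.5657 kJ/s.
Since 0.5657 < R, time spent handling aphids is better spent searching.

No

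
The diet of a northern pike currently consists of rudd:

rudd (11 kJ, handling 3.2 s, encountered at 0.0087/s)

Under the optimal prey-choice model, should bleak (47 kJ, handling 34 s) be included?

Yes

On rudd alone, R = ΣλE/(1+Σλh) = 0.0957/1.028 = 0.09311 kJ/s.
bleak: E/h = 47/34 = 1.382 kJ/s.
Since 1.382 > R, including bleak increases the long-run rate.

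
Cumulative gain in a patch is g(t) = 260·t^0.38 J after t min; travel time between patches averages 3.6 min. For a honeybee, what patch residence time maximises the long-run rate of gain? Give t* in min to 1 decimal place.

2.2 min

By the marginal value theorem, leave when the instantaneous gain rate g'(t) equals the habitat-wide average g(t)/(T + t).
g'(t) = 0.38·260·t^-0.62. Setting 0.38·260·t^-0.62 = 260·t^0.38/(3.6+t) gives 0.38(3.6+t) = t, so 0.62·t = 0.38×3.6.
t* = 0.38×3.6/0.62 = 2.206 min.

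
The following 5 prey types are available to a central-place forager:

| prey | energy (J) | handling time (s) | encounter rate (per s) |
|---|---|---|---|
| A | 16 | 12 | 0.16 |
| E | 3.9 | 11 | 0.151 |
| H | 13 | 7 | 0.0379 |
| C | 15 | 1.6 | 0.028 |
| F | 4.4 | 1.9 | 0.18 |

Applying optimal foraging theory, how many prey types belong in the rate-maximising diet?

4

Rank by E/h (J/s): C 9.38, F 2.32, H 1.86, A 1.33, E 0.355. Include each in turn until the next type's E/h falls below the running intake rate.
Rate on top 1: 0.402. F: 2.32 > 0.402 → include.
Rate on top 2: 0.874. H: 1.86 > 0.874 → include.
Rate on top 3: 1.032. A: 1.33 > 1.032 → include.
Rate on top 4: 1.194. E: 0.355 < 1.194 → exclude; stop.
Optimal diet: C, F, H, A — 4 of 5 types.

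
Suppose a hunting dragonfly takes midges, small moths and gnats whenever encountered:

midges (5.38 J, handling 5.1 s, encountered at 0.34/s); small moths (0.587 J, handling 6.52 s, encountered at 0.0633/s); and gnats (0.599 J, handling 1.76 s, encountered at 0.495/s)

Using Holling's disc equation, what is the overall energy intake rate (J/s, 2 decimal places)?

0.54 J/s

Energy encountered per unit search time: 0.34×5.38 + 0.0633×0.587 + 0.495×0.599 = 2.163 J/s.
Handling time per unit search time: 0.34×5.1 + 0.0633×6.52 + 0.495×1.76 = 3.018.
Rate = 2.163/(1 + 3.018) = 0.5383 J/s.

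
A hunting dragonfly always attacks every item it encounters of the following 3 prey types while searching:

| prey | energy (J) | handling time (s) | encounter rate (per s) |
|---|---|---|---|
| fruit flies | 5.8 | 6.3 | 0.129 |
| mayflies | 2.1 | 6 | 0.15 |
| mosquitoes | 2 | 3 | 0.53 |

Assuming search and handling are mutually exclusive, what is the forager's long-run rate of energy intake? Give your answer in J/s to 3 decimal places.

Energy encountered per unit search time: 0.129×5.8 + 0.15×2.1 + 0.53×2 = 2.123 J/s.
Handling time per unit search time: 0.129×6.3 + 0.15×6 + 0.53×3 = 3.303.
Rate = 2.123/(1 + 3.303) = 0.4935 J/s.

0.493 J/s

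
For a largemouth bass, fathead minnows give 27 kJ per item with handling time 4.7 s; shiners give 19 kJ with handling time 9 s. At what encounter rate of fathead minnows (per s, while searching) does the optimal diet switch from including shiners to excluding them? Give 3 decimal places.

The zero-one rule: include shiners iff E₂/h₂ > λE₁/(1+λh₁). Equality gives the switch point.
λE₁h₂ = E₂ + λE₂h₁ ⇒ λ = E₂/(E₁h₂ − E₂h₁) = 19/(243 − 89.3) = 0.1236 per s.

0.124 per s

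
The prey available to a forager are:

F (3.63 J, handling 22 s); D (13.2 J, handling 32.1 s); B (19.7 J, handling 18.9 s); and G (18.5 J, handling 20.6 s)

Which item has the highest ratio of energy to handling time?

In descending order of E/h:
B: 19.7/18.9 = 1.04 J/s
G: 18.5/20.6 = 0.898 J/s
D: 13.2/32.1 = 0.411 J/s
F: 3.63/22 = 0.165 J/s

B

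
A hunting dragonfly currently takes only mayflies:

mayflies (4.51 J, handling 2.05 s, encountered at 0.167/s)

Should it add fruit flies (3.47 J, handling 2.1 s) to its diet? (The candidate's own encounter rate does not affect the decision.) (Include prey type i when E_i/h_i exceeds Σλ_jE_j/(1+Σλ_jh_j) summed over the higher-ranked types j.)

Current rate: (0.167×4.51)/(1 + 0.167×2.05) = 0.5611 J/s.
Profitability of fruit flies: 3.47/2.1 = 1.652 J/s.
Since 1.652 > R, including fruit flies increases the long-run rate.

Yes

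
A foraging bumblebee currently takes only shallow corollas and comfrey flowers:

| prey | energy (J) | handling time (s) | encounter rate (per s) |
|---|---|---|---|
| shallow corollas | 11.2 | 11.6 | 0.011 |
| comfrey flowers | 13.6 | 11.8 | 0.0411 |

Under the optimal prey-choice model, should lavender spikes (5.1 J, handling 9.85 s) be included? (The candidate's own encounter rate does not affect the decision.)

Current rate: (0.011×11.2 + 0.0411×13.6)/(1 + 0.011×11.6 + 0.0411×11.8) = 0.423 J/s.
Profitability of lavender spikes: 5.1/9.85 = 0.5178 J/s.
0.5178 > 0.423, so adding lavender spikes raises the average — include it.

Yes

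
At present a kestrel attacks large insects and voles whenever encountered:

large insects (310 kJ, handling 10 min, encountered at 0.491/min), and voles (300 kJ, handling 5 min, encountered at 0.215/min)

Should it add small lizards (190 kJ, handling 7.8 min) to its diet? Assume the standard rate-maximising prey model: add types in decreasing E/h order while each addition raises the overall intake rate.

No

Intake rate on the current diet: R = (0.491×310 + 0.215×300) / (1 + 0.491×10 + 0.215×5) = 216.7/6.985 = 31.03 kJ/min.
small lizards: E/h = 190/7.8 = 24.36 kJ/min.
24.36 < 31.03, so adding small lizards would lower the average — exclude it.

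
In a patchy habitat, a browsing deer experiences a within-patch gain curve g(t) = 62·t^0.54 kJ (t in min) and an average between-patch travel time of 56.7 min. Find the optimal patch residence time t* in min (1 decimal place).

66.6 min

Optimal t* satisfies g'(t*) = g(t*)/(T + t*).
g'(t) = 0.54·62·t^-0.46. Setting 0.54·62·t^-0.46 = 62·t^0.54/(56.7+t) gives 0.54(56.7+t) = t, so 0.46·t = 0.54×56.7.
t* = 0.54×56.7/0.46 = 66.56 min.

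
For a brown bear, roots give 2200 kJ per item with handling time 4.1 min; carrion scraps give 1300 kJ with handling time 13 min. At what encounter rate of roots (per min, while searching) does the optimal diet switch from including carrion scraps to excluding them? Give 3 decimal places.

0.056 per min

Drop carrion scraps once their profitability E₂/h₂ falls below the rate achievable on roots alone: E₂/h₂ = λE₁/(1 + λh₁).
Solve for λ: λE₁h₂ = E₂(1 + λh₁) → λ(E₁h₂ − E₂h₁) = E₂ → λ = E₂/(E₁h₂ − E₂h₁).
λ = 1300/(2200×13 − 1300×4.1) = 1300/2.327e+04 = 0.05587 per min.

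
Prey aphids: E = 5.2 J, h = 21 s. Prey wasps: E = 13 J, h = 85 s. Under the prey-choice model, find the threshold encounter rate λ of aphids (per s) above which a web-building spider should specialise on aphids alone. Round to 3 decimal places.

0.077 per s

The zero-one rule: include wasps iff E₂/h₂ > λE₁/(1+λh₁). Equality gives the switch point.
λE₁h₂ = E₂ + λE₂h₁ ⇒ λ = E₂/(E₁h₂ − E₂h₁) = 13/(442 − 273) = 0.07692 per s.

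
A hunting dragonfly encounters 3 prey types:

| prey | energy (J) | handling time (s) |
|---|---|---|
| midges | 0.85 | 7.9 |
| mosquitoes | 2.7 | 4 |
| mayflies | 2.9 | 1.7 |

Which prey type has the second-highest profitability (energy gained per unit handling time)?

In descending order of E/h:
mayflies: 2.9/1.7 = 1.71 J/s
mosquitoes: 2.7/4 = 0.675 J/s
midges: 0.85/7.9 = 0.108 J/s

mosquitoes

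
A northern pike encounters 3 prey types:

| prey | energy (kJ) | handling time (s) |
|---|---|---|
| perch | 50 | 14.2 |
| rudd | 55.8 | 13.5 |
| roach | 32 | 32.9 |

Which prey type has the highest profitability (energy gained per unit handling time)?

Profitability E/h (kJ/s): perch = 50/14.2 = 3.52, rudd = 55.8/13.5 = 4.13, roach = 32/32.9 = 0.973.
Ranked: rudd > perch > roach.

rudd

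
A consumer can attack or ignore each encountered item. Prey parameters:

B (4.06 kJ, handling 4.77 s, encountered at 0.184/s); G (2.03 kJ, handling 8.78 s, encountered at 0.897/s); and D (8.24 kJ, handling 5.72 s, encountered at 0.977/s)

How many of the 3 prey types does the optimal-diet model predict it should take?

1

Profitabilities (E/h, kJ/s): D 1.44, B 0.851, G 0.231. Add prey in this order while the next type's profitability exceeds the intake rate on those already taken.
Rate on top 1: 1.222. B: 0.851 < 1.222 → exclude; stop.
Optimal diet: D — 1 of 3 types.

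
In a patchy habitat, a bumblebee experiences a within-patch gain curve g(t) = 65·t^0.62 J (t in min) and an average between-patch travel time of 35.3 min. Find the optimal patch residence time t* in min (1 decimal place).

57.6 min

Maximise g(t)/(T+t): set derivative to zero → g'(t)(T+t) = g(t).
g'(t) = 0.62·65·t^-0.38. Setting 0.62·65·t^-0.38 = 65·t^0.62/(35.3+t) gives 0.62(35.3+t) = t, so 0.38·t = 0.62×35.3.
t* = 0.62×35.3/0.38 = 57.59 min.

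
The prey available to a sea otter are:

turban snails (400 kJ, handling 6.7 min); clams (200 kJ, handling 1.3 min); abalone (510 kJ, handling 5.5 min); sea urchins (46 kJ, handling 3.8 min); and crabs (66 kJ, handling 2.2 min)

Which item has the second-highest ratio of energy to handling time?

In descending order of E/h:
clams: 200/1.3 = 154 kJ/min
abalone: 510/5.5 = 92.7 kJ/min
turban snails: 400/6.7 = 59.7 kJ/min
crabs: 66/2.2 = 30 kJ/min
sea urchins: 46/3.8 = 12.1 kJ/min

abalone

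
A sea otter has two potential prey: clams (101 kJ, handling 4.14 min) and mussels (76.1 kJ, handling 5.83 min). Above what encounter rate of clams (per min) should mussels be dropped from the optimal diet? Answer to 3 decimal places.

The zero-one rule: include mussels iff E₂/h₂ > λE₁/(1+λh₁). Equality gives the switch point.
λE₁h₂ = E₂ + λE₂h₁ ⇒ λ = E₂/(E₁h₂ − E₂h₁) = 76.1/(588.8 − 315.1) = 0.278 per min.

0.278 per min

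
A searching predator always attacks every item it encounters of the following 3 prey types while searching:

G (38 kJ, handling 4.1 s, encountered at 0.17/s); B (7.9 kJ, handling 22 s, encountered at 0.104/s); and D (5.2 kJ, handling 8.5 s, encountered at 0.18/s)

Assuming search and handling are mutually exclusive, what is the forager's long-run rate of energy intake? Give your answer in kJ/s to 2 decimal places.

R = (0.17×38 + 0.104×7.9 + 0.18×5.2) / (1 + 0.17×4.1 + 0.104×22 + 0.18×8.5) = 8.218/5.515 = 1.49 kJ/s.

1.49 kJ/s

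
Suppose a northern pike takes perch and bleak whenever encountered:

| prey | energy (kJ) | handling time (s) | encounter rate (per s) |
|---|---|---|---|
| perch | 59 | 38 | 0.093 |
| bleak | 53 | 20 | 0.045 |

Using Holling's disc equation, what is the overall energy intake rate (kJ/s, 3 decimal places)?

1.449 kJ/s

R = (0.093×59 + 0.045×53) / (1 + 0.093×38 + 0.045×20) = 7.872/5.434 = 1.449 kJ/s.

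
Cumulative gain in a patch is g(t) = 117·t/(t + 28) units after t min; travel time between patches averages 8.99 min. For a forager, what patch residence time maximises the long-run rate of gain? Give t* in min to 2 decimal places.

15.87 min

Optimal t* satisfies g'(t*) = g(t*)/(T + t*).
g'(t) = 117·28/(t + 28)². Setting 117·28/(t+28)² = 117t/[(t+28)(8.99+t)] gives 28(8.99+t) = t(t+28), so t² = 28×8.99 = 251.7.
t* = √251.7 = 15.87 min.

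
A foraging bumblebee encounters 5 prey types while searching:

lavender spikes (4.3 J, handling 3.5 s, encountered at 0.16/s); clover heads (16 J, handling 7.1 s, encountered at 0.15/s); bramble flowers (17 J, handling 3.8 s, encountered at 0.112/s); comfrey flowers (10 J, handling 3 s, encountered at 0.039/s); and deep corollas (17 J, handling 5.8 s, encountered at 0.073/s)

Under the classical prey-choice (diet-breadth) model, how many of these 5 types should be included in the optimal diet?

E/h in descending order: bramble flowers 4.47, comfrey flowers 3.33, deep corollas 2.93, clover heads 2.25, lavender spikes 1.23 J/s. The optimal diet is the largest prefix of this list for which every included type satisfies E_i/h_i > R on the types above it.
Rate on top 1: 1.336. comfrey flowers: 3.33 > 1.336 → include.
Rate on top 2: 1.487. deep corollas: 2.93 > 1.487 → include.
Rate on top 3: 1.798. clover heads: 2.25 > 1.798 → include.
Rate on top 4: 1.958. lavender spikes: 1.23 < 1.958 → exclude; stop.
Optimal diet: bramble flowers, comfrey flowers, deep corollas, clover heads — 4 of 5 types.

4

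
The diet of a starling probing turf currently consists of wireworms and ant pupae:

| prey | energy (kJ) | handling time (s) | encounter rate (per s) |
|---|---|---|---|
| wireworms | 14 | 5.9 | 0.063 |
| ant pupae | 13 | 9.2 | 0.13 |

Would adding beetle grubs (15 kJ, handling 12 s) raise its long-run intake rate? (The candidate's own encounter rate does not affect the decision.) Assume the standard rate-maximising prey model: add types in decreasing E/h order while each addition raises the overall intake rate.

Current rate: (0.063×14 + 0.13×13)/(1 + 0.063×5.9 + 0.13×9.2) = 1.002 kJ/s.
Profitability of beetle grubs: 15/12 = 1.25 kJ/s.
1.25 > 1.002, so adding beetle grubs raises the average — include it.

Yes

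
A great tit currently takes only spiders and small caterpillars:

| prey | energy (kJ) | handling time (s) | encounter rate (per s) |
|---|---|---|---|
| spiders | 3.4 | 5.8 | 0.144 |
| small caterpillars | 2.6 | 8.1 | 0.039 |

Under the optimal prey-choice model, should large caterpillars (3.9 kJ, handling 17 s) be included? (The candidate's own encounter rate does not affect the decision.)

On spiders and small caterpillars alone, R = ΣλE/(1+Σλh) = 0.591/2.151 = 0.2747 kJ/s.
Profitability of large caterpillars: 3.9/17 = 0.2294 kJ/s.
0.2294 < 0.2747, so adding large caterpillars would lower the average — exclude it.

No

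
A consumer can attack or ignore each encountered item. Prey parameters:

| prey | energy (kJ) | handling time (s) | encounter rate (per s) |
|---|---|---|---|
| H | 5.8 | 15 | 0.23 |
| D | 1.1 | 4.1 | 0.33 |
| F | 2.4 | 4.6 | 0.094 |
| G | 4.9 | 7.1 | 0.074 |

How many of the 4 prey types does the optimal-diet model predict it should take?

3

Profitabilities (E/h, kJ/s): G 0.69, F 0.522, H 0.387, D 0.268. Add prey in this order while the next type's profitability exceeds the intake rate on those already taken.
Rate on top 1: 0.2377. F: 0.522 > 0.2377 → include.
Rate on top 2: 0.3004. H: 0.387 > 0.3004 → include.
Rate on top 3: 0.3554. D: 0.268 < 0.3554 → exclude; stop.
Optimal diet: G, F, H — 3 of 4 types.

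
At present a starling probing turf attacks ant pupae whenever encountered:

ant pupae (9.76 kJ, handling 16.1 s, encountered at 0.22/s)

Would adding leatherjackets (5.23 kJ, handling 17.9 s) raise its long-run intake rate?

On ant pupae alone, R = ΣλE/(1+Σλh) = 2.147/4.542 = 0.4727 kJ/s.
Profitability of leatherjackets: 5.23/17.9 = 0.2922 kJ/s.
0.2922 < 0.4727, so adding leatherjackets would lower the average — exclude it.

No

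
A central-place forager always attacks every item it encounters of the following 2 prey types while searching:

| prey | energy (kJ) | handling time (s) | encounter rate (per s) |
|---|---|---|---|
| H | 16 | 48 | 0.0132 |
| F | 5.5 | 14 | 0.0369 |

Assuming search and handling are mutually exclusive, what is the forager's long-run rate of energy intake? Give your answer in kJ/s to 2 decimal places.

0.19 kJ/s

Energy encountered per unit search time: 0.0132×16 + 0.0369×5.5 = 0.4142 kJ/s.
Handling time per unit search time: 0.0132×48 + 0.0369×14 = 1.15.
Rate = 0.4142/(1 + 1.15) = 0.1926 kJ/s.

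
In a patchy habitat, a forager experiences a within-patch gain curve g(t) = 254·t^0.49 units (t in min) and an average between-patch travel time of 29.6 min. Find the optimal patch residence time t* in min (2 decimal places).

28.44 min

By the marginal value theorem, leave when the instantaneous gain rate g'(t) equals the habitat-wide average g(t)/(T + t).
g'(t) = 0.49·254·t^-0.51. Setting 0.49·254·t^-0.51 = 254·t^0.49/(29.6+t) gives 0.49(29.6+t) = t, so 0.51·t = 0.49×29.6.
t* = 0.49×29.6/0.51 = 28.44 min.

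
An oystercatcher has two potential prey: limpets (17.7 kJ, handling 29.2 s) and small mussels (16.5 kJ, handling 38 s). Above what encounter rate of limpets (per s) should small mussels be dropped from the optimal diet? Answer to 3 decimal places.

The zero-one rule: include small mussels iff E₂/h₂ > λE₁/(1+λh₁). Equality gives the switch point.
λE₁h₂ = E₂ + λE₂h₁ ⇒ λ = E₂/(E₁h₂ − E₂h₁) = 16.5/(672.6 − 481.8) = 0.08648 per s.

0.086 per s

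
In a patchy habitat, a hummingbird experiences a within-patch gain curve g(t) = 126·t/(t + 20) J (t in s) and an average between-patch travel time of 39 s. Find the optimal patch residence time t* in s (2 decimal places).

By the marginal value theorem, leave when the instantaneous gain rate g'(t) equals the habitat-wide average g(t)/(T + t).
g'(t) = 126·20/(t + 20)². Setting 126·20/(t+20)² = 126t/[(t+20)(39+t)] gives 20(39+t) = t(t+20), so t² = 20×39 = 780.
t* = √780 = 27.93 s.

27.93 s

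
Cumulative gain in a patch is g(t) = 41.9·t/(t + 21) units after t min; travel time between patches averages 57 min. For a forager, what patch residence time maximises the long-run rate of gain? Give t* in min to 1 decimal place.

Maximise g(t)/(T+t): set derivative to zero → g'(t)(T+t) = g(t).
g'(t) = 41.9·21/(t + 21)². Setting 41.9·21/(t+21)² = 41.9t/[(t+21)(57+t)] gives 21(57+t) = t(t+21), so t² = 21×57 = 1197.
t* = √1197 = 34.6 min.

34.6 min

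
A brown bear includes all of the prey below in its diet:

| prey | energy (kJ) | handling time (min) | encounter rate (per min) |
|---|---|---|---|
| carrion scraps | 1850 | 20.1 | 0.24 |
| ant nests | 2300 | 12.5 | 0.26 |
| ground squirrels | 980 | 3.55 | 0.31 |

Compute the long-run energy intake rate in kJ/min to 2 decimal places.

R = (0.24×1850 + 0.26×2300 + 0.31×980) / (1 + 0.24×20.1 + 0.26×12.5 + 0.31×3.55) = 1346/10.17 = 132.3 kJ/min.

132.27 kJ/min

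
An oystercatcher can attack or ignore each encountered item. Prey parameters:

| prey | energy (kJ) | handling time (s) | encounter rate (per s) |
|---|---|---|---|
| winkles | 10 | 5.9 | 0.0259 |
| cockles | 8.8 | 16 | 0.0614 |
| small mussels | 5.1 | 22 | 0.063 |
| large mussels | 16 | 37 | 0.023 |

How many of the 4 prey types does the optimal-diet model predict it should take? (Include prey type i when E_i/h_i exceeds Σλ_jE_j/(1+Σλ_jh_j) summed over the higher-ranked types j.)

Profitabilities (E/h, kJ/s): winkles 1.69, cockles 0.55, large mussels 0.432, small mussels 0.232. Add prey in this order while the next type's profitability exceeds the intake rate on those already taken.
Rate on top 1: 0.2247. cockles: 0.55 > 0.2247 → include.
Rate on top 2: 0.3744. large mussels: 0.432 > 0.3744 → include.
Rate on top 3: 0.3909. small mussels: 0.232 < 0.3909 → exclude; stop.
Optimal diet: winkles, cockles, large mussels — 3 of 4 types.

3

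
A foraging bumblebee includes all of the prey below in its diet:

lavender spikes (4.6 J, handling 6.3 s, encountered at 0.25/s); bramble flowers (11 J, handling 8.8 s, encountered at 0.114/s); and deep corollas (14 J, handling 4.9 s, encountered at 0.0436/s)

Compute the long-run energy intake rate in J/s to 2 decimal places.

R = (0.25×4.6 + 0.114×11 + 0.0436×14) / (1 + 0.25×6.3 + 0.114×8.8 + 0.0436×4.9) = 3.014/3.792 = 0.795 J/s.

0.79 J/s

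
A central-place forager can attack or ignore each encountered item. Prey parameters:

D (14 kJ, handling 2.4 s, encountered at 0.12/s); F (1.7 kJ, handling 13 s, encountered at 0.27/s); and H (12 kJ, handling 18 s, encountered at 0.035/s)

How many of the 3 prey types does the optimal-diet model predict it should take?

Profitabilities (E/h, kJ/s): D 5.83, H 0.667, F 0.131. Add prey in this order while the next type's profitability exceeds the intake rate on those already taken.
Rate on top 1: 1.304. H: 0.667 < 1.304 → exclude; stop.
Optimal diet: D — 1 of 3 types.

1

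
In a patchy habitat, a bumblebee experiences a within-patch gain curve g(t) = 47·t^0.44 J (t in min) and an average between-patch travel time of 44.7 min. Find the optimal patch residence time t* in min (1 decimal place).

35.1 min

By the marginal value theorem, leave when the instantaneous gain rate g'(t) equals the habitat-wide average g(t)/(T + t).
g'(t) = 0.44·47·t^-0.56. Setting 0.44·47·t^-0.56 = 47·t^0.44/(44.7+t) gives 0.44(44.7+t) = t, so 0.56·t = 0.44×44.7.
t* = 0.44×44.7/0.56 = 35.12 min.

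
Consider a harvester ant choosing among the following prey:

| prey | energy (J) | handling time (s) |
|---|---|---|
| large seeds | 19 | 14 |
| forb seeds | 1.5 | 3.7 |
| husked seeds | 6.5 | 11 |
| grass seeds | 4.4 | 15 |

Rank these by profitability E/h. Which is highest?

large seeds

Profitability E/h (J/s): large seeds = 19/14 = 1.36, forb seeds = 1.5/3.7 = 0.405, husked seeds = 6.5/11 = 0.591, grass seeds = 4.4/15 = 0.293.
Ranked: large seeds > husked seeds > forb seeds > grass seeds.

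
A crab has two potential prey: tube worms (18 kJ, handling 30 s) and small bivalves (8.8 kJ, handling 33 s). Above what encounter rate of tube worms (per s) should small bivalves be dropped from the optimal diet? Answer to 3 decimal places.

At the threshold, the rate on tube worms alone equals the profitability of small bivalves: λ·18/(1 + λ·30) = 8.8/33 = 0.2667.
Rearranging, λ(18 − 0.2667×30) = 0.2667, so λ = 0.2667/10 = 0.02667 per s.

0.027 per s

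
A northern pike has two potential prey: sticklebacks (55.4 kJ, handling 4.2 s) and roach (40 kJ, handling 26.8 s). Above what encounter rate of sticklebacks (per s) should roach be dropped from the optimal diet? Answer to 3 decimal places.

At the threshold, the rate on sticklebacks alone equals the profitability of roach: λ·55.4/(1 + λ·4.2) = 40/26.8 = 1.493.
Rearranging, λ(55.4 − 1.493×4.2) = 1.493, so λ = 1.493/49.13 = 0.03038 per s.

0.030 per s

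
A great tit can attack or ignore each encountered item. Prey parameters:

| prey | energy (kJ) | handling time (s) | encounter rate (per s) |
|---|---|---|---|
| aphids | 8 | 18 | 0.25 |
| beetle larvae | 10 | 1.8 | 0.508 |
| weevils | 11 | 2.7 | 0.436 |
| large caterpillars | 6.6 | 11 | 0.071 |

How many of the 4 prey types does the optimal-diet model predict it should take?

2

E/h in descending order: beetle larvae 5.56, weevils 4.07, large caterpillars 0.6, aphids 0.444 kJ/s. The optimal diet is the largest prefix of this list for which every included type satisfies E_i/h_i > R on the types above it.
Rate on top 1: 2.654. weevils: 4.07 > 2.654 → include.
Rate on top 2: 3.194. large caterpillars: 0.6 < 3.194 → exclude; stop.
Optimal diet: beetle larvae, weevils — 2 of 4 types.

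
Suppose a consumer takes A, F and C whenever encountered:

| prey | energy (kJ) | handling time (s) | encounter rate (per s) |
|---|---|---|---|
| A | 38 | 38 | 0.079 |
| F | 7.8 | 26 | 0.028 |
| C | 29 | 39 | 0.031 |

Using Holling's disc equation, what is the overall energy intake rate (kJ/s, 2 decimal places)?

0.69 kJ/s

R = (0.079×38 + 0.028×7.8 + 0.031×29) / (1 + 0.079×38 + 0.028×26 + 0.031×39) = 4.119/5.939 = 0.6936 kJ/s.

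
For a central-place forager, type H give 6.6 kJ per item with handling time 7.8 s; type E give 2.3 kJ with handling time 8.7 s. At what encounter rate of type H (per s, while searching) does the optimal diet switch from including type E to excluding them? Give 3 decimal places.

At the threshold, the rate on type H alone equals the profitability of type E: λ·6.6/(1 + λ·7.8) = 2.3/8.7 = 0.2644.
Rearranging, λ(6.6 − 0.2644×7.8) = 0.2644, so λ = 0.2644/4.538 = 0.05826 per s.

0.058 per s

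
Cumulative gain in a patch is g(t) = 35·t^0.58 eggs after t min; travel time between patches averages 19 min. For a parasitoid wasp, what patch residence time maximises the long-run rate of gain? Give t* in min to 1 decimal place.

By the marginal value theorem, leave when the instantaneous gain rate g'(t) equals the habitat-wide average g(t)/(T + t).
g'(t) = 0.58·35·t^-0.42. Setting 0.58·35·t^-0.42 = 35·t^0.58/(19+t) gives 0.58(19+t) = t, so 0.42·t = 0.58×19.
t* = 0.58×19/0.42 = 26.24 min.

26.2 min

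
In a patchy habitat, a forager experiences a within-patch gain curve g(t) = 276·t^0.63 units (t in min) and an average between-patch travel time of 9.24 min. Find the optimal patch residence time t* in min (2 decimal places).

15.73 min

Maximise g(t)/(T+t): set derivative to zero → g'(t)(T+t) = g(t).
g'(t) = 0.63·276·t^-0.37. Setting 0.63·276·t^-0.37 = 276·t^0.63/(9.24+t) gives 0.63(9.24+t) = t, so 0.37·t = 0.63×9.24.
t* = 0.63×9.24/0.37 = 15.73 min.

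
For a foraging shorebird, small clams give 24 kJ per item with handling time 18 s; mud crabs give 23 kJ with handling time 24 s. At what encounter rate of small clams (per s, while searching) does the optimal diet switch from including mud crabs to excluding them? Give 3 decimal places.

0.142 per s

At the threshold, the rate on small clams alone equals the profitability of mud crabs: λ·24/(1 + λ·18) = 23/24 = 0.9583.
Rearranging, λ(24 − 0.9583×18) = 0.9583, so λ = 0.9583/6.75 = 0.142 per s.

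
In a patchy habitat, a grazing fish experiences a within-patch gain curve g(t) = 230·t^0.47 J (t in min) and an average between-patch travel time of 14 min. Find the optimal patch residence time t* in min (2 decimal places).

By the marginal value theorem, leave when the instantaneous gain rate g'(t) equals the habitat-wide average g(t)/(T + t).
g'(t) = 0.47·230·t^-0.53. Setting 0.47·230·t^-0.53 = 230·t^0.47/(14+t) gives 0.47(14+t) = t, so 0.53·t = 0.47×14.
t* = 0.47×14/0.53 = 12.42 min.

12.42 min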